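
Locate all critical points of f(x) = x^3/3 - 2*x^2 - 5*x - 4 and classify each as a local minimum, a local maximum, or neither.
f'(x) = x^2 - 4*x - 5

Solve f'(x) = 0:
  Factor: x^2 - 4*x - 5 = (x - 5)*(x + 1) = 0.
  ⇒ x = -1, 5

f''(x) = 2*x - 4
Second-derivative test at each critical point:
  f''(-1) = -6 < 0 → local maximum
  f''(5) = 6 > 0 → local minimum

Critical points: x = -1 (local maximum); x = 5 (local minimum)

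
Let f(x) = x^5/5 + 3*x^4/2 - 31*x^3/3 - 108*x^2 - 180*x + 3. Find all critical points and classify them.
f'(x) = x^4 + 6*x^3 - 31*x^2 - 216*x - 180

Solve f'(x) = 0:
  Factor: x^4 + 6*x^3 - 31*x^2 - 216*x - 180 = (x - 6)*(x + 1)*(x + 5)*(x + 6) = 0.
  ⇒ x = -6, -5, -1, 6

f''(x) = 4*x^3 + 18*x^2 - 62*x - 216
Second-derivative test at each critical point:
  f''(-6) = -60 < 0 → local maximum
  f''(-5) = 44 > 0 → local minimum
  f''(-1) = -140 < 0 → local maximum
  f''(6) = 924 > 0 → local minimum

Critical points: x = -6 (local maximum); x = -5 (local minimum); x = -1 (local maximum); x = 6 (local minimum)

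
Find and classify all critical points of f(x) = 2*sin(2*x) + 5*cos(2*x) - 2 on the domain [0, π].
f'(x) = -10*sin(2*x) + 4*cos(2*x)

Solve f'(x) = 0 on [0, π]:
  f'(x) = 0 ⇔ 2*cos(2*x) = 5*sin(2*x) ⇔ tan(2*x) = 2/5, i.e. 2*x = arctan(2/5) + nπ; keep the solutions lying in [0, π].
  ⇒ x = atan(2/5)/2 ≈ 0.1903, atan(2/5)/2 + pi/2 ≈ 1.7610

f''(x) = -8*sin(2*x) - 20*cos(2*x)
Second-derivative test at each critical point:
  f''(0.1903) = -21.5407 < 0 → local maximum
  f''(1.7610) = 21.5407 > 0 → local minimum

Critical points: x = atan(2/5)/2 ≈ 0.1903 (local maximum); x = atan(2/5)/2 + pi/2 ≈ 1.7610 (local minimum)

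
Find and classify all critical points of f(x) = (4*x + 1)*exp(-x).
f'(x) = (3 - 4*x)*exp(-x)

Solve f'(x) = 0:
  f'(x) = (3 - 4*x)·exp(-x) and exp(-x) > 0 for every x, so f'(x) = 0 ⇔ 3 - 4*x = 0.
  3 - 4*x = 0.
  ⇒ x = 3/4

f''(x) = (4*x - 7)*exp(-x)
Second-derivative test at each critical point:
  f''(3/4) = -1.8895 < 0 → local maximum

Critical points: x = 3/4 (local maximum)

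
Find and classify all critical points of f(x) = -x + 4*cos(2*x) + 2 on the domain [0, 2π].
f'(x) = -8*sin(2*x) - 1

Solve f'(x) = 0 on [0, 2π]:
  f'(x) = 0 ⇔ sin(2*x) = -1/8, i.e. 2*x = arcsin(-1/8) + 2nπ or 2*x = π − arcsin(-1/8) + 2nπ; keep the solutions lying in [0, 2π].
  ⇒ x = asin(1/8)/2 + pi/2 ≈ 1.6335, pi - asin(1/8)/2 ≈ 3.0789, asin(1/8)/2 + 3*pi/2 ≈ 4.7751, -asin(1/8)/2 + 2*pi ≈ 6.2205

f''(x) = -16*cos(2*x)
Second-derivative test at each critical point:
  f''(1.6335) = 15.8745 > 0 → local minimum
  f''(3.0789) = -15.8745 < 0 → local maximum
  f''(4.7751) = 15.8745 > 0 → local minimum
  f''(6.2205) = -15.8745 < 0 → local maximum

Critical points: x = asin(1/8)/2 + pi/2 ≈ 1.6335 (local minimum); x = pi - asin(1/8)/2 ≈ 3.0789 (local maximum); x = asin(1/8)/2 + 3*pi/2 ≈ 4.7751 (local minimum); x = -asin(1/8)/2 + 2*pi ≈ 6.2205 (local maximum)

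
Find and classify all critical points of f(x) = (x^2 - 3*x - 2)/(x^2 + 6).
f'(x) = (3*x^2 + 16*x - 18)/(x^4 + 12*x^2 + 36)

Solve f'(x) = 0:
  f'(x) = (3*x^2 + 16*x - 18)/(x^2 + 6)^2; the denominator is positive wherever f is defined, so f'(x) = 0 ⇔ 3*x^2 + 16*x - 18 = 0.
  3*x^2 + 16*x - 18 = 0 has no rational roots; quadratic formula: x = (-16 ± √472)/6.
  ⇒ x = -sqrt(118)/3 - 8/3 ≈ -6.2876, -8/3 + sqrt(118)/3 ≈ 0.9543

f''(x) = 6*(-x^3 - 8*x^2 + 18*x + 16)/(x^6 + 18*x^4 + 108*x^2 + 216)
Second-derivative test at each critical point:
  f''(-6.2876) = -0.0105 < 0 → local maximum
  f''(0.9543) = 0.4549 > 0 → local minimum

Critical points: x = -sqrt(118)/3 - 8/3 ≈ -6.2876 (local maximum); x = -8/3 + sqrt(118)/3 ≈ 0.9543 (local minimum)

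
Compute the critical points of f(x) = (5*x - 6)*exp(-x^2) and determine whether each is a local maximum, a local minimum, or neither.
f'(x) = (-2*x*(5*x - 6) + 5)*exp(-x^2)

Solve f'(x) = 0:
  f'(x) = (-10*x^2 + 12*x + 5)·exp(-x^2) and exp(-x^2) > 0 for every x, so f'(x) = 0 ⇔ -10*x^2 + 12*x + 5 = 0.
  10*x^2 - 12*x - 5 = 0 has no rational roots; quadratic formula: x = (12 ± √344)/20.
  ⇒ x = 3/5 - sqrt(86)/10 ≈ -0.3274, 3/5 + sqrt(86)/10 ≈ 1.5274

f''(x) = 2*(2*x^2*(5*x - 6) - 15*x + 6)*exp(-x^2)
Second-derivative test at each critical point:
  f''(-0.3274) = 16.6624 > 0 → local minimum
  f''(1.5274) = -1.7995 < 0 → local maximum

Critical points: x = 3/5 - sqrt(86)/10 ≈ -0.3274 (local minimum); x = 3/5 + sqrt(86)/10 ≈ 1.5274 (local maximum)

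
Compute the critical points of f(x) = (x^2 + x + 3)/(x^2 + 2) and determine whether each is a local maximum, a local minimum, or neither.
f'(x) = (-x^2 - 2*x + 2)/(x^4 + 4*x^2 + 4)

Solve f'(x) = 0:
  f'(x) = -(x^2 + 2*x - 2)/(x^2 + 2)^2; the denominator is positive wherever f is defined, so f'(x) = 0 ⇔ -x^2 - 2*x + 2 = 0.
  x^2 + 2*x - 2 = 0 has no rational roots; quadratic formula: x = (-2 ± √12)/2.
  ⇒ x = -sqrt(3) - 1 ≈ -2.7321, -1 + sqrt(3) ≈ 0.7321

f''(x) = 2*(x^3 + 3*x^2 - 6*x - 2)/(x^6 + 6*x^4 + 12*x^2 + 8)
Second-derivative test at each critical point:
  f''(-2.7321) = 0.0387 > 0 → local minimum
  f''(0.7321) = -0.5387 < 0 → local maximum

Critical points: x = -sqrt(3) - 1 ≈ -2.7321 (local minimum); x = -1 + sqrt(3) ≈ 0.7321 (local maximum)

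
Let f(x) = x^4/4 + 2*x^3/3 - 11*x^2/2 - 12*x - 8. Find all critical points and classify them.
f'(x) = x^3 + 2*x^2 - 11*x - 12

Solve f'(x) = 0:
  Factor: x^3 + 2*x^2 - 11*x - 12 = (x - 3)*(x + 1)*(x + 4) = 0.
  ⇒ x = -4, -1, 3

f''(x) = 3*x^2 + 4*x - 11
Second-derivative test at each critical point:
  f''(-4) = 21 > 0 → local minimum
  f''(-1) = -12 < 0 → local maximum
  f''(3) = 28 > 0 → local minimum

Critical points: x = -4 (local minimum); x = -1 (local maximum); x = 3 (local minimum)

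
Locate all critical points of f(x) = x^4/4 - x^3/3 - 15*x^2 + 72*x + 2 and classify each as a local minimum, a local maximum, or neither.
f'(x) = x^3 - x^2 - 30*x + 72

Solve f'(x) = 0:
  Factor: x^3 - x^2 - 30*x + 72 = (x - 4)*(x - 3)*(x + 6) = 0.
  ⇒ x = -6, 3, 4

f''(x) = 3*x^2 - 2*x - 30
Second-derivative test at each critical point:
  f''(-6) = 90 > 0 → local minimum
  f''(3) = -9 < 0 → local maximum
  f''(4) = 10 > 0 → local minimum

Critical points: x = -6 (local minimum); x = 3 (local maximum); x = 4 (local minimum)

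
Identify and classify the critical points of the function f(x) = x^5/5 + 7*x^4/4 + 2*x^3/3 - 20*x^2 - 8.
f'(x) = x*(x^3 + 7*x^2 + 2*x - 40)

Solve f'(x) = 0:
  Factor: x^4 + 7*x^3 + 2*x^2 - 40*x = x*(x - 2)*(x + 4)*(x + 5) = 0.
  ⇒ x = -5, -4, 0, 2

f''(x) = 4*x^3 + 21*x^2 + 4*x - 40
Second-derivative test at each critical point:
  f''(-5) = -35 < 0 → local maximum
  f''(-4) = 24 > 0 → local minimum
  f''(0) = -40 < 0 → local maximum
  f''(2) = 84 > 0 → local minimum

Critical points: x = -5 (local maximum); x = -4 (local minimum); x = 0 (local maximum); x = 2 (local minimum)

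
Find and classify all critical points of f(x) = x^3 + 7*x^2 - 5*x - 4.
f'(x) = 3*x^2 + 14*x - 5

Solve f'(x) = 0:
  Factor: 3*x^2 + 14*x - 5 = (x + 5)*(3*x - 1) = 0.
  ⇒ x = -5, 1/3

f''(x) = 6*x + 14
Second-derivative test at each critical point:
  f''(-5) = -16 < 0 → local maximum
  f''(1/3) = 16 > 0 → local minimum

Critical points: x = -5 (local maximum); x = 1/3 (local minimum)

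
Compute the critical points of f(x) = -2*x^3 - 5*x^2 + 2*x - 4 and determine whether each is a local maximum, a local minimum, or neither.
f'(x) = -6*x^2 - 10*x + 2

Solve f'(x) = 0:
  Factor: -6*x^2 - 10*x + 2 = -2*(3*x^2 + 5*x - 1); 3*x^2 + 5*x - 1 = 0 has no rational roots; quadratic formula: x = (-5 ± √37)/6.
  ⇒ x = -sqrt(37)/6 - 5/6 ≈ -1.8471, -5/6 + sqrt(37)/6 ≈ 0.1805

f''(x) = -12*x - 10
Second-derivative test at each critical point:
  f''(-1.8471) = 12.1655 > 0 → local minimum
  f''(0.1805) = -12.1655 < 0 → local maximum

Critical points: x = -sqrt(37)/6 - 5/6 ≈ -1.8471 (local minimum); x = -5/6 + sqrt(37)/6 ≈ 0.1805 (local maximum)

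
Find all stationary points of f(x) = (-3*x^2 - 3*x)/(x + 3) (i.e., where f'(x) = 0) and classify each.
f'(x) = 3*(-x^2 - 6*x - 3)/(x^2 + 6*x + 9)

Solve f'(x) = 0:
  f'(x) = -3*(x^2 + 6*x + 3)/(x + 3)^2; the denominator is positive wherever f is defined, so f'(x) = 0 ⇔ -3*x^2 - 18*x - 9 = 0.
  Factor: -3*x^2 - 18*x - 9 = -3*(x^2 + 6*x + 3); x^2 + 6*x + 3 = 0 has no rational roots; quadratic formula: x = (-6 ± √24)/2.
  ⇒ x = -3 - sqrt(6) ≈ -5.4495, -3 + sqrt(6) ≈ -0.5505

f''(x) = -36/(x^3 + 9*x^2 + 27*x + 27)
Second-derivative test at each critical point:
  f''(-5.4495) = 2.4495 > 0 → local minimum
  f''(-0.5505) = -2.4495 < 0 → local maximum

Critical points: x = -3 - sqrt(6) ≈ -5.4495 (local minimum); x = -3 + sqrt(6) ≈ -0.5505 (local maximum)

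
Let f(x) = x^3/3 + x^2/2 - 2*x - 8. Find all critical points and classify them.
f'(x) = x^2 + x - 2

Solve f'(x) = 0:
  Factor: x^2 + x - 2 = (x - 1)*(x + 2) = 0.
  ⇒ x = -2, 1

f''(x) = 2*x + 1
Second-derivative test at each critical point:
  f''(-2) = -3 < 0 → local maximum
  f''(1) = 3 > 0 → local minimum

Critical points: x = -2 (local maximum); x = 1 (local minimum)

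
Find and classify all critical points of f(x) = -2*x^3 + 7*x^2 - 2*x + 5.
f'(x) = -6*x^2 + 14*x - 2

Solve f'(x) = 0:
  Factor: -6*x^2 + 14*x - 2 = -2*(3*x^2 - 7*x + 1); 3*x^2 - 7*x + 1 = 0 has no rational roots; quadratic formula: x = (7 ± √37)/6.
  ⇒ x = 7/6 - sqrt(37)/6 ≈ 0.1529, sqrt(37)/6 + 7/6 ≈ 2.1805

f''(x) = 14 - 12*x
Second-derivative test at each critical point:
  f''(0.1529) = 12.1655 > 0 → local minimum
  f''(2.1805) = -12.1655 < 0 → local maximum

Critical points: x = 7/6 - sqrt(37)/6 ≈ 0.1529 (local minimum); x = sqrt(37)/6 + 7/6 ≈ 2.1805 (local maximum)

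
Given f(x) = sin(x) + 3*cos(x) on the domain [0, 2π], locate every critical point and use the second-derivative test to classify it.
f'(x) = -3*sin(x) + cos(x)

Solve f'(x) = 0 on [0, 2π]:
  f'(x) = 0 ⇔ cos(x) = 3*sin(x) ⇔ tan(x) = 1/3, i.e. x = arctan(1/3) + nπ; keep the solutions lying in [0, 2π].
  ⇒ x = atan(1/3) ≈ 0.3218, atan(1/3) + pi ≈ 3.4633

f''(x) = -sin(x) - 3*cos(x)
Second-derivative test at each critical point:
  f''(0.3218) = -3.1623 < 0 → local maximum
  f''(3.4633) = 3.1623 > 0 → local minimum

Critical points: x = atan(1/3) ≈ 0.3218 (local maximum); x = atan(1/3) + pi ≈ 3.4633 (local minimum)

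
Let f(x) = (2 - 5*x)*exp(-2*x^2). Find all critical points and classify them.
f'(x) = (4*x*(5*x - 2) - 5)*exp(-2*x^2)

Solve f'(x) = 0:
  f'(x) = (20*x^2 - 8*x - 5)·exp(-2*x^2) and exp(-2*x^2) > 0 for every x, so f'(x) = 0 ⇔ 20*x^2 - 8*x - 5 = 0.
  20*x^2 - 8*x - 5 = 0 has no rational roots; quadratic formula: x = (8 ± √464)/40.
  ⇒ x = 1/5 - sqrt(29)/10 ≈ -0.3385, 1/5 + sqrt(29)/10 ≈ 0.7385

f''(x) = 4*(4*x^2*(2 - 5*x) + 15*x - 2)*exp(-2*x^2)
Second-derivative test at each critical point:
  f''(-0.3385) = -17.1287 < 0 → local maximum
  f''(0.7385) = 7.2364 > 0 → local minimum

Critical points: x = 1/5 - sqrt(29)/10 ≈ -0.3385 (local maximum); x = 1/5 + sqrt(29)/10 ≈ 0.7385 (local minimum)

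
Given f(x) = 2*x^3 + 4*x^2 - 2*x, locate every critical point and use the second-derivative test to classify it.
f'(x) = 6*x^2 + 8*x - 2

Solve f'(x) = 0:
  Factor: 6*x^2 + 8*x - 2 = 2*(3*x^2 + 4*x - 1); 3*x^2 + 4*x - 1 = 0 has no rational roots; quadratic formula: x = (-4 ± √28)/6.
  ⇒ x = -sqrt(7)/3 - 2/3 ≈ -1.5486, -2/3 + sqrt(7)/3 ≈ 0.2153

f''(x) = 12*x + 8
Second-derivative test at each critical point:
  f''(-1.5486) = -10.5830 < 0 → local maximum
  f''(0.2153) = 10.5830 > 0 → local minimum

Critical points: x = -sqrt(7)/3 - 2/3 ≈ -1.5486 (local maximum); x = -2/3 + sqrt(7)/3 ≈ 0.2153 (local minimum)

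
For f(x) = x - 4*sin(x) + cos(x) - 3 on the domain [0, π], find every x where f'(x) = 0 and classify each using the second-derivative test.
f'(x) = -sin(x) - 4*cos(x) + 1

Solve f'(x) = 0 on [0, π]:
  f'(x) = 0 ⇔ -sin(x) - 4*cos(x) = -1. Write the left side as R·cos(x + φ) with R = √((-4)² + 1²) = sqrt(17), cos φ = -4*sqrt(17)/17, sin φ = sqrt(17)/17; then cos(x + φ) = -sqrt(17)/17. Solve for x and keep the solutions lying in [0, π].
  ⇒ x = pi/2 ≈ 1.5708

f''(x) = 4*sin(x) - cos(x)
Second-derivative test at each critical point:
  f''(1.5708) = 4 > 0 → local minimum

Critical points: x = pi/2 ≈ 1.5708 (local minimum)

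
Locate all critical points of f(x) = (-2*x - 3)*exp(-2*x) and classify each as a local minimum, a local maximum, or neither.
f'(x) = 4*(x + 1)*exp(-2*x)

Solve f'(x) = 0:
  f'(x) = (4*x + 4)·exp(-2*x) and exp(-2*x) > 0 for every x, so f'(x) = 0 ⇔ 4*x + 4 = 0.
  Factor: 4*x + 4 = 4*(x + 1) = 0.
  ⇒ x = -1

f''(x) = 4*(-2*x - 1)*exp(-2*x)
Second-derivative test at each critical point:
  f''(-1) = 29.5562 > 0 → local minimum

Critical points: x = -1 (local minimum)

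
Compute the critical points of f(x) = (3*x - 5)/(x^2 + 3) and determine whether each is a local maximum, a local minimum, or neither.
f'(x) = (-3*x^2 + 10*x + 9)/(x^4 + 6*x^2 + 9)

Solve f'(x) = 0:
  f'(x) = -(3*x^2 - 10*x - 9)/(x^2 + 3)^2; the denominator is positive wherever f is defined, so f'(x) = 0 ⇔ -3*x^2 + 10*x + 9 = 0.
  3*x^2 - 10*x - 9 = 0 has no rational roots; quadratic formula: x = (10 ± √208)/6.
  ⇒ x = 5/3 - 2*sqrt(13)/3 ≈ -0.7370, 5/3 + 2*sqrt(13)/3 ≈ 4.0704

f''(x) = 2*(4*x^2*(3*x - 5) + (5 - 9*x)*(x^2 + 3))/(x^2 + 3)^3
Second-derivative test at each critical point:
  f''(-0.7370) = 1.1488 > 0 → local minimum
  f''(4.0704) = -0.0377 < 0 → local maximum

Critical points: x = 5/3 - 2*sqrt(13)/3 ≈ -0.7370 (local minimum); x = 5/3 + 2*sqrt(13)/3 ≈ 4.0704 (local maximum)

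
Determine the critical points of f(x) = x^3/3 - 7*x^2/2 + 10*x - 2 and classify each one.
f'(x) = x^2 - 7*x + 10

Solve f'(x) = 0:
  Factor: x^2 - 7*x + 10 = (x - 5)*(x - 2) = 0.
  ⇒ x = 2, 5

f''(x) = 2*x - 7
Second-derivative test at each critical point:
  f''(2) = -3 < 0 → local maximum
  f''(5) = 3 > 0 → local minimum

Critical points: x = 2 (local maximum); x = 5 (local minimum)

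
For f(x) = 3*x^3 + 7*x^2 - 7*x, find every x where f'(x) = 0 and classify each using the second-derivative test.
f'(x) = 9*x^2 + 14*x - 7

Solve f'(x) = 0:
  9*x^2 + 14*x - 7 = 0 has no rational roots; quadratic formula: x = (-14 ± √448)/18.
  ⇒ x = -4*sqrt(7)/9 - 7/9 ≈ -1.9537, -7/9 + 4*sqrt(7)/9 ≈ 0.3981

f''(x) = 18*x + 14
Second-derivative test at each critical point:
  f''(-1.9537) = -21.1660 < 0 → local maximum
  f''(0.3981) = 21.1660 > 0 → local minimum

Critical points: x = -4*sqrt(7)/9 - 7/9 ≈ -1.9537 (local maximum); x = -7/9 + 4*sqrt(7)/9 ≈ 0.3981 (local minimum)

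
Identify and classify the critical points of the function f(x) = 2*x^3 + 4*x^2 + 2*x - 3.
f'(x) = 6*x^2 + 8*x + 2

Solve f'(x) = 0:
  Factor: 6*x^2 + 8*x + 2 = 2*(x + 1)*(3*x + 1) = 0.
  ⇒ x = -1, -1/3

f''(x) = 12*x + 8
Second-derivative test at each critical point:
  f''(-1) = -4 < 0 → local maximum
  f''(-1/3) = 4 > 0 → local minimum

Critical points: x = -1 (local maximum); x = -1/3 (local minimum)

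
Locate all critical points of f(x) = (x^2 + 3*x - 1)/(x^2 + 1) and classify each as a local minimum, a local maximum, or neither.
f'(x) = (-3*x^2 + 4*x + 3)/(x^4 + 2*x^2 + 1)

Solve f'(x) = 0:
  f'(x) = -(3*x^2 - 4*x - 3)/(x^2 + 1)^2; the denominator is positive wherever f is defined, so f'(x) = 0 ⇔ -3*x^2 + 4*x + 3 = 0.
  3*x^2 - 4*x - 3 = 0 has no rational roots; quadratic formula: x = (4 ± √52)/6.
  ⇒ x = 2/3 - sqrt(13)/3 ≈ -0.5352, 2/3 + sqrt(13)/3 ≈ 1.8685

f''(x) = 2*(3*x^3 - 6*x^2 - 9*x + 2)/(x^6 + 3*x^4 + 3*x^2 + 1)
Second-derivative test at each critical point:
  f''(-0.5352) = 4.3575 > 0 → local minimum
  f''(1.8685) = -0.3575 < 0 → local maximum

Critical points: x = 2/3 - sqrt(13)/3 ≈ -0.5352 (local minimum); x = 2/3 + sqrt(13)/3 ≈ 1.8685 (local maximum)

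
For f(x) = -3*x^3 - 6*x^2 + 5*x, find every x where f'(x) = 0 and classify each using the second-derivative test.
f'(x) = -9*x^2 - 12*x + 5

Solve f'(x) = 0:
  Factor: -9*x^2 - 12*x + 5 = -(3*x - 1)*(3*x + 5) = 0.
  ⇒ x = -5/3, 1/3

f''(x) = -18*x - 12
Second-derivative test at each critical point:
  f''(-5/3) = 18 > 0 → local minimum
  f''(1/3) = -18 < 0 → local maximum

Critical points: x = -5/3 (local minimum); x = 1/3 (local maximum)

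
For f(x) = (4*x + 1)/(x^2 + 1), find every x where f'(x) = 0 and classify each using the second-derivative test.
f'(x) = 2*(-2*x^2 - x + 2)/(x^4 + 2*x^2 + 1)

Solve f'(x) = 0:
  f'(x) = -2*(2*x^2 + x - 2)/(x^2 + 1)^2; the denominator is positive wherever f is defined, so f'(x) = 0 ⇔ -4*x^2 - 2*x + 4 = 0.
  Factor: -4*x^2 - 2*x + 4 = -2*(2*x^2 + x - 2); 2*x^2 + x - 2 = 0 has no rational roots; quadratic formula: x = (-1 ± √17)/4.
  ⇒ x = -sqrt(17)/4 - 1/4 ≈ -1.2808, -1/4 + sqrt(17)/4 ≈ 0.7808

f''(x) = 2*(4*x^2*(4*x + 1) - (12*x + 1)*(x^2 + 1))/(x^2 + 1)^3
Second-derivative test at each critical point:
  f''(-1.2808) = 1.1828 > 0 → local minimum
  f''(0.7808) = -3.1828 < 0 → local maximum

Critical points: x = -sqrt(17)/4 - 1/4 ≈ -1.2808 (local minimum); x = -1/4 + sqrt(17)/4 ≈ 0.7808 (local maximum)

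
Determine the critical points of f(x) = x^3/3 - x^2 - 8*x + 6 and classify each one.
f'(x) = x^2 - 2*x - 8

Solve f'(x) = 0:
  Factor: x^2 - 2*x - 8 = (x - 4)*(x + 2) = 0.
  ⇒ x = -2, 4

f''(x) = 2*x - 2
Second-derivative test at each critical point:
  f''(-2) = -6 < 0 → local maximum
  f''(4) = 6 > 0 → local minimum

Critical points: x = -2 (local maximum); x = 4 (local minimum)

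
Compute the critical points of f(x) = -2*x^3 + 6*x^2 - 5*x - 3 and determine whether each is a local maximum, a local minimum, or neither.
f'(x) = -6*x^2 + 12*x - 5

Solve f'(x) = 0:
  6*x^2 - 12*x + 5 = 0 has no rational roots; quadratic formula: x = (12 ± √24)/12.
  ⇒ x = 1 - sqrt(6)/6 ≈ 0.5918, sqrt(6)/6 + 1 ≈ 1.4082

f''(x) = 12 - 12*x
Second-derivative test at each critical point:
  f''(0.5918) = 4.8990 > 0 → local minimum
  f''(1.4082) = -4.8990 < 0 → local maximum

Critical points: x = 1 - sqrt(6)/6 ≈ 0.5918 (local minimum); x = sqrt(6)/6 + 1 ≈ 1.4082 (local maximum)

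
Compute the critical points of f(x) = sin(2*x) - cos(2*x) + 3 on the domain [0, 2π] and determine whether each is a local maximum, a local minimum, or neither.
f'(x) = 2*sqrt(2)*sin(2*x + pi/4)

Solve f'(x) = 0 on [0, 2π]:
  f'(x) = 0 ⇔ cos(2*x) = -sin(2*x) ⇔ tan(2*x) = -1, i.e. 2*x = arctan(-1) + nπ; keep the solutions lying in [0, 2π].
  ⇒ x = 3*pi/8 ≈ 1.1781, 7*pi/8 ≈ 2.7489, 11*pi/8 ≈ 4.3197, 15*pi/8 ≈ 5.8905

f''(x) = 4*sqrt(2)*cos(2*x + pi/4)
Second-derivative test at each critical point:
  f''(1.1781) = -5.6569 < 0 → local maximum
  f''(2.7489) = 5.6569 > 0 → local minimum
  f''(4.3197) = -5.6569 < 0 → local maximum
  f''(5.8905) = 5.6569 > 0 → local minimum

Critical points: x = 3*pi/8 ≈ 1.1781 (local maximum); x = 7*pi/8 ≈ 2.7489 (local minimum); x = 11*pi/8 ≈ 4.3197 (local maximum); x = 15*pi/8 ≈ 5.8905 (local minimum)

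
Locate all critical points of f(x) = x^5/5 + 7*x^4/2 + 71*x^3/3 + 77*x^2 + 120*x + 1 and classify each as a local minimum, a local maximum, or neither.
f'(x) = x^4 + 14*x^3 + 71*x^2 + 154*x + 120

Solve f'(x) = 0:
  Factor: x^4 + 14*x^3 + 71*x^2 + 154*x + 120 = (x + 2)*(x + 3)*(x + 4)*(x + 5) = 0.
  ⇒ x = -5, -4, -3, -2

f''(x) = 4*x^3 + 42*x^2 + 142*x + 154
Second-derivative test at each critical point:
  f''(-5) = -6 < 0 → local maximum
  f''(-4) = 2 > 0 → local minimum
  f''(-3) = -2 < 0 → local maximum
  f''(-2) = 6 > 0 → local minimum

Critical points: x = -5 (local maximum); x = -4 (local minimum); x = -3 (local maximum); x = -2 (local minimum)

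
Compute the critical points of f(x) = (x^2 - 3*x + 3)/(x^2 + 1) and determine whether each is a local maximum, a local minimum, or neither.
f'(x) = (3*x^2 - 4*x - 3)/(x^4 + 2*x^2 + 1)

Solve f'(x) = 0:
  f'(x) = (3*x^2 - 4*x - 3)/(x^2 + 1)^2; the denominator is positive wherever f is defined, so f'(x) = 0 ⇔ 3*x^2 - 4*x - 3 = 0.
  3*x^2 - 4*x - 3 = 0 has no rational roots; quadratic formula: x = (4 ± √52)/6.
  ⇒ x = 2/3 - sqrt(13)/3 ≈ -0.5352, 2/3 + sqrt(13)/3 ≈ 1.8685

f''(x) = 2*(-3*x^3 + 6*x^2 + 9*x - 2)/(x^6 + 3*x^4 + 3*x^2 + 1)
Second-derivative test at each critical point:
  f''(-0.5352) = -4.3575 < 0 → local maximum
  f''(1.8685) = 0.3575 > 0 → local minimum

Critical points: x = 2/3 - sqrt(13)/3 ≈ -0.5352 (local maximum); x = 2/3 + sqrt(13)/3 ≈ 1.8685 (local minimum)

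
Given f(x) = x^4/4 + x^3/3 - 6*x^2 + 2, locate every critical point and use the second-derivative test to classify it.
f'(x) = x*(x^2 + x - 12)

Solve f'(x) = 0:
  Factor: x^3 + x^2 - 12*x = x*(x - 3)*(x + 4) = 0.
  ⇒ x = -4, 0, 3

f''(x) = 3*x^2 + 2*x - 12
Second-derivative test at each critical point:
  f''(-4) = 28 > 0 → local minimum
  f''(0) = -12 < 0 → local maximum
  f''(3) = 21 > 0 → local minimum

Critical points: x = -4 (local minimum); x = 0 (local maximum); x = 3 (local minimum)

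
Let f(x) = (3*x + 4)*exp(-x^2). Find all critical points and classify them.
f'(x) = (-2*x*(3*x + 4) + 3)*exp(-x^2)

Solve f'(x) = 0:
  f'(x) = (-6*x^2 - 8*x + 3)·exp(-x^2) and exp(-x^2) > 0 for every x, so f'(x) = 0 ⇔ -6*x^2 - 8*x + 3 = 0.
  6*x^2 + 8*x - 3 = 0 has no rational roots; quadratic formula: x = (-8 ± √136)/12.
  ⇒ x = -sqrt(34)/6 - 2/3 ≈ -1.6385, -2/3 + sqrt(34)/6 ≈ 0.3052

f''(x) = 2*(2*x^2*(3*x + 4) - 9*x - 4)*exp(-x^2)
Second-derivative test at each critical point:
  f''(-1.6385) = 0.7959 > 0 → local minimum
  f''(0.3052) = -10.6250 < 0 → local maximum

Critical points: x = -sqrt(34)/6 - 2/3 ≈ -1.6385 (local minimum); x = -2/3 + sqrt(34)/6 ≈ 0.3052 (local maximum)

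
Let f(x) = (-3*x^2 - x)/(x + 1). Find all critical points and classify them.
f'(x) = (-3*x^2 - 6*x - 1)/(x^2 + 2*x + 1)

Solve f'(x) = 0:
  f'(x) = -(3*x^2 + 6*x + 1)/(x + 1)^2; the denominator is positive wherever f is defined, so f'(x) = 0 ⇔ -3*x^2 - 6*x - 1 = 0.
  3*x^2 + 6*x + 1 = 0 has no rational roots; quadratic formula: x = (-6 ± √24)/6.
  ⇒ x = -1 - sqrt(6)/3 ≈ -1.8165, -1 + sqrt(6)/3 ≈ -0.1835

f''(x) = -4/(x^3 + 3*x^2 + 3*x + 1)
Second-derivative test at each critical point:
  f''(-1.8165) = 7.3485 > 0 → local minimum
  f''(-0.1835) = -7.3485 < 0 → local maximum

Critical points: x = -1 - sqrt(6)/3 ≈ -1.8165 (local minimum); x = -1 + sqrt(6)/3 ≈ -0.1835 (local maximum)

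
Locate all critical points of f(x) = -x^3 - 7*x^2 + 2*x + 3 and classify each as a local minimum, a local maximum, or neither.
f'(x) = -3*x^2 - 14*x + 2

Solve f'(x) = 0:
  3*x^2 + 14*x - 2 = 0 has no rational roots; quadratic formula: x = (-14 ± √220)/6.
  ⇒ x = -sqrt(55)/3 - 7/3 ≈ -4.8054, -7/3 + sqrt(55)/3 ≈ 0.1387

f''(x) = -6*x - 14
Second-derivative test at each critical point:
  f''(-4.8054) = 14.8324 > 0 → local minimum
  f''(0.1387) = -14.8324 < 0 → local maximum

Critical points: x = -sqrt(55)/3 - 7/3 ≈ -4.8054 (local minimum); x = -7/3 + sqrt(55)/3 ≈ 0.1387 (local maximum)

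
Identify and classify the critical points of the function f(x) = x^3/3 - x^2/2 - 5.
f'(x) = x*(x - 1)

Solve f'(x) = 0:
  Factor: x^2 - x = x*(x - 1) = 0.
  ⇒ x = 0, 1

f''(x) = 2*x - 1
Second-derivative test at each critical point:
  f''(0) = -1 < 0 → local maximum
  f''(1) = 1 > 0 → local minimum

Critical points: x = 0 (local maximum); x = 1 (local minimum)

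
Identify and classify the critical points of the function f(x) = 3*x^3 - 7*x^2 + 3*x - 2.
f'(x) = 9*x^2 - 14*x + 3

Solve f'(x) = 0:
  9*x^2 - 14*x + 3 = 0 has no rational roots; quadratic formula: x = (14 ± √88)/18.
  ⇒ x = 7/9 - sqrt(22)/9 ≈ 0.2566, sqrt(22)/9 + 7/9 ≈ 1.2989

f''(x) = 18*x - 14
Second-derivative test at each critical point:
  f''(0.2566) = -9.3808 < 0 → local maximum
  f''(1.2989) = 9.3808 > 0 → local minimum

Critical points: x = 7/9 - sqrt(22)/9 ≈ 0.2566 (local maximum); x = sqrt(22)/9 + 7/9 ≈ 1.2989 (local minimum)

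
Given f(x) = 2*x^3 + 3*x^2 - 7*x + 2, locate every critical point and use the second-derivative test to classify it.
f'(x) = 6*x^2 + 6*x - 7

Solve f'(x) = 0:
  6*x^2 + 6*x - 7 = 0 has no rational roots; quadratic formula: x = (-6 ± √204)/12.
  ⇒ x = -sqrt(51)/6 - 1/2 ≈ -1.6902, -1/2 + sqrt(51)/6 ≈ 0.6902

f''(x) = 12*x + 6
Second-derivative test at each critical point:
  f''(-1.6902) = -14.2829 < 0 → local maximum
  f''(0.6902) = 14.2829 > 0 → local minimum

Critical points: x = -sqrt(51)/6 - 1/2 ≈ -1.6902 (local maximum); x = -1/2 + sqrt(51)/6 ≈ 0.6902 (local minimum)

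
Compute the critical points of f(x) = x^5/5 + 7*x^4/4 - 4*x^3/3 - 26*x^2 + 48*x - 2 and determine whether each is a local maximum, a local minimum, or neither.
f'(x) = x^4 + 7*x^3 - 4*x^2 - 52*x + 48

Solve f'(x) = 0:
  Factor: x^4 + 7*x^3 - 4*x^2 - 52*x + 48 = (x - 2)*(x - 1)*(x + 4)*(x + 6) = 0.
  ⇒ x = -6, -4, 1, 2

f''(x) = 4*x^3 + 21*x^2 - 8*x - 52
Second-derivative test at each critical point:
  f''(-6) = -112 < 0 → local maximum
  f''(-4) = 60 > 0 → local minimum
  f''(1) = -35 < 0 → local maximum
  f''(2) = 48 > 0 → local minimum

Critical points: x = -6 (local maximum); x = -4 (local minimum); x = 1 (local maximum); x = 2 (local minimum)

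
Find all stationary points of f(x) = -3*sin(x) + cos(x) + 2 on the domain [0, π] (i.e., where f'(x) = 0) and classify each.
f'(x) = -sin(x) - 3*cos(x)

Solve f'(x) = 0 on [0, π]:
  f'(x) = 0 ⇔ -3*cos(x) = sin(x) ⇔ tan(x) = -3, i.e. x = arctan(-3) + nπ; keep the solutions lying in [0, π].
  ⇒ x = pi - atan(3) ≈ 1.8925

f''(x) = 3*sin(x) - cos(x)
Second-derivative test at each critical point:
  f''(1.8925) = 3.1623 > 0 → local minimum

Critical points: x = pi - atan(3) ≈ 1.8925 (local minimum)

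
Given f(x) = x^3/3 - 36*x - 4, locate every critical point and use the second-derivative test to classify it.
f'(x) = x^2 - 36

Solve f'(x) = 0:
  Factor: x^2 - 36 = (x - 6)*(x + 6) = 0.
  ⇒ x = -6, 6

f''(x) = 2*x
Second-derivative test at each critical point:
  f''(-6) = -12 < 0 → local maximum
  f''(6) = 12 > 0 → local minimum

Critical points: x = -6 (local maximum); x = 6 (local minimum)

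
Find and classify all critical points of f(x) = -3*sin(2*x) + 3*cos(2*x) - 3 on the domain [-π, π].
f'(x) = -6*sqrt(2)*sin(2*x + pi/4)

Solve f'(x) = 0 on [-π, π]:
  f'(x) = 0 ⇔ -3*cos(2*x) = 3*sin(2*x) ⇔ tan(2*x) = -1, i.e. 2*x = arctan(-1) + nπ; keep the solutions lying in [-π, π].
  ⇒ x = -5*pi/8 ≈ -1.9635, -pi/8 ≈ -0.3927, 3*pi/8 ≈ 1.1781, 7*pi/8 ≈ 2.7489

f''(x) = -12*sqrt(2)*cos(2*x + pi/4)
Second-derivative test at each critical point:
  f''(-1.9635) = 16.9706 > 0 → local minimum
  f''(-0.3927) = -16.9706 < 0 → local maximum
  f''(1.1781) = 16.9706 > 0 → local minimum
  f''(2.7489) = -16.9706 < 0 → local maximum

Critical points: x = -5*pi/8 ≈ -1.9635 (local minimum); x = -pi/8 ≈ -0.3927 (local maximum); x = 3*pi/8 ≈ 1.1781 (local minimum); x = 7*pi/8 ≈ 2.7489 (local maximum)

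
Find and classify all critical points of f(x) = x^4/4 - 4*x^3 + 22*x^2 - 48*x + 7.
f'(x) = x^3 - 12*x^2 + 44*x - 48

Solve f'(x) = 0:
  Factor: x^3 - 12*x^2 + 44*x - 48 = (x - 6)*(x - 4)*(x - 2) = 0.
  ⇒ x = 2, 4, 6

f''(x) = 3*x^2 - 24*x + 44
Second-derivative test at each critical point:
  f''(2) = 8 > 0 → local minimum
  f''(4) = -4 < 0 → local maximum
  f''(6) = 8 > 0 → local minimum

Critical points: x = 2 (local minimum); x = 4 (local maximum); x = 6 (local minimum)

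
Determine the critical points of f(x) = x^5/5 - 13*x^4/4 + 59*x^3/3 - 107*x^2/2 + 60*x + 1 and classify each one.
f'(x) = x^4 - 13*x^3 + 59*x^2 - 107*x + 60

Solve f'(x) = 0:
  Factor: x^4 - 13*x^3 + 59*x^2 - 107*x + 60 = (x - 5)*(x - 4)*(x - 3)*(x - 1) = 0.
  ⇒ x = 1, 3, 4, 5

f''(x) = 4*x^3 - 39*x^2 + 118*x - 107
Second-derivative test at each critical point:
  f''(1) = -24 < 0 → local maximum
  f''(3) = 4 > 0 → local minimum
  f''(4) = -3 < 0 → local maximum
  f''(5) = 8 > 0 → local minimum

Critical points: x = 1 (local maximum); x = 3 (local minimum); x = 4 (local maximum); x = 5 (local minimum)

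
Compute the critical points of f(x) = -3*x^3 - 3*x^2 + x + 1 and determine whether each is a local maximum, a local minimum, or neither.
f'(x) = -9*x^2 - 6*x + 1

Solve f'(x) = 0:
  9*x^2 + 6*x - 1 = 0 has no rational roots; quadratic formula: x = (-6 ± √72)/18.
  ⇒ x = -sqrt(2)/3 - 1/3 ≈ -0.8047, -1/3 + sqrt(2)/3 ≈ 0.1381

f''(x) = -18*x - 6
Second-derivative test at each critical point:
  f''(-0.8047) = 8.4853 > 0 → local minimum
  f''(0.1381) = -8.4853 < 0 → local maximum

Critical points: x = -sqrt(2)/3 - 1/3 ≈ -0.8047 (local minimum); x = -1/3 + sqrt(2)/3 ≈ 0.1381 (local maximum)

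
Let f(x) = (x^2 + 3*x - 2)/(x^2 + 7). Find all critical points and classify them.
f'(x) = 3*(-x^2 + 6*x + 7)/(x^4 + 14*x^2 + 49)

Solve f'(x) = 0:
  f'(x) = -3*(x - 7)*(x + 1)/(x^2 + 7)^2; the denominator is positive wherever f is defined, so f'(x) = 0 ⇔ -3*x^2 + 18*x + 21 = 0.
  Factor: -3*x^2 + 18*x + 21 = -3*(x - 7)*(x + 1) = 0.
  ⇒ x = -1, 7

f''(x) = 6*(x^3 - 9*x^2 - 21*x + 21)/(x^6 + 21*x^4 + 147*x^2 + 343)
Second-derivative test at each critical point:
  f''(-1) = 3/8 > 0 → local minimum
  f''(7) = -3/392 < 0 → local maximum

Critical points: x = -1 (local minimum); x = 7 (local maximum)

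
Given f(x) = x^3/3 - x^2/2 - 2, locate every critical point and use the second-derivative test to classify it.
f'(x) = x*(x - 1)

Solve f'(x) = 0:
  Factor: x^2 - x = x*(x - 1) = 0.
  ⇒ x = 0, 1

f''(x) = 2*x - 1
Second-derivative test at each critical point:
  f''(0) = -1 < 0 → local maximum
  f''(1) = 1 > 0 → local minimum

Critical points: x = 0 (local maximum); x = 1 (local minimum)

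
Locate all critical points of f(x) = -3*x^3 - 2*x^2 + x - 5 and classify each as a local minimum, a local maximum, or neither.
f'(x) = -9*x^2 - 4*x + 1

Solve f'(x) = 0:
  9*x^2 + 4*x - 1 = 0 has no rational roots; quadratic formula: x = (-4 ± √52)/18.
  ⇒ x = -sqrt(13)/9 - 2/9 ≈ -0.6228, -2/9 + sqrt(13)/9 ≈ 0.1784

f''(x) = -18*x - 4
Second-derivative test at each critical point:
  f''(-0.6228) = 7.2111 > 0 → local minimum
  f''(0.1784) = -7.2111 < 0 → local maximum

Critical points: x = -sqrt(13)/9 - 2/9 ≈ -0.6228 (local minimum); x = -2/9 + sqrt(13)/9 ≈ 0.1784 (local maximum)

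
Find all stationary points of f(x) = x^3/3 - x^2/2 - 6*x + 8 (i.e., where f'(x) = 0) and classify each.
f'(x) = x^2 - x - 6

Solve f'(x) = 0:
  Factor: x^2 - x - 6 = (x - 3)*(x + 2) = 0.
  ⇒ x = -2, 3

f''(x) = 2*x - 1
Second-derivative test at each critical point:
  f''(-2) = -5 < 0 → local maximum
  f''(3) = 5 > 0 → local minimum

Critical points: x = -2 (local maximum); x = 3 (local minimum)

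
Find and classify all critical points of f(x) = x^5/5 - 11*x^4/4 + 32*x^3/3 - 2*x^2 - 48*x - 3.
f'(x) = x^4 - 11*x^3 + 32*x^2 - 4*x - 48

Solve f'(x) = 0:
  Factor: x^4 - 11*x^3 + 32*x^2 - 4*x - 48 = (x - 6)*(x - 4)*(x - 2)*(x + 1) = 0.
  ⇒ x = -1, 2, 4, 6

f''(x) = 4*x^3 - 33*x^2 + 64*x - 4
Second-derivative test at each critical point:
  f''(-1) = -105 < 0 → local maximum
  f''(2) = 24 > 0 → local minimum
  f''(4) = -20 < 0 → local maximum
  f''(6) = 56 > 0 → local minimum

Critical points: x = -1 (local maximum); x = 2 (local minimum); x = 4 (local maximum); x = 6 (local minimum)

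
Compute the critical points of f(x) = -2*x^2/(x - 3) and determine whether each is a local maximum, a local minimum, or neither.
f'(x) = 2*x*(6 - x)/(x - 3)^2

Solve f'(x) = 0:
  f'(x) = -2*x*(x - 6)/(x - 3)^2; the denominator is positive wherever f is defined, so f'(x) = 0 ⇔ -2*x^2 + 12*x = 0.
  Factor: -2*x^2 + 12*x = -2*x*(x - 6) = 0.
  ⇒ x = 0, 6

f''(x) = -36/(x^3 - 9*x^2 + 27*x - 27)
Second-derivative test at each critical point:
  f''(0) = 4/3 > 0 → local minimum
  f''(6) = -4/3 < 0 → local maximum

Critical points: x = 0 (local minimum); x = 6 (local maximum)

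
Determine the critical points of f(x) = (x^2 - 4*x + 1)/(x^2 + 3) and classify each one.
f'(x) = 4*(x^2 + x - 3)/(x^4 + 6*x^2 + 9)

Solve f'(x) = 0:
  f'(x) = 4*(x^2 + x - 3)/(x^2 + 3)^2; the denominator is positive wherever f is defined, so f'(x) = 0 ⇔ 4*x^2 + 4*x - 12 = 0.
  Factor: 4*x^2 + 4*x - 12 = 4*(x^2 + x - 3); x^2 + x - 3 = 0 has no rational roots; quadratic formula: x = (-1 ± √13)/2.
  ⇒ x = -sqrt(13)/2 - 1/2 ≈ -2.3028, -1/2 + sqrt(13)/2 ≈ 1.3028

f''(x) = 4*(-2*x^3 - 3*x^2 + 18*x + 3)/(x^6 + 9*x^4 + 27*x^2 + 27)
Second-derivative test at each critical point:
  f''(-2.3028) = -0.2092 < 0 → local maximum
  f''(1.3028) = 0.6537 > 0 → local minimum

Critical points: x = -sqrt(13)/2 - 1/2 ≈ -2.3028 (local maximum); x = -1/2 + sqrt(13)/2 ≈ 1.3028 (local minimum)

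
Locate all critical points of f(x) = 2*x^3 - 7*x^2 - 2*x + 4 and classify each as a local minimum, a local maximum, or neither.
f'(x) = 6*x^2 - 14*x - 2

Solve f'(x) = 0:
  Factor: 6*x^2 - 14*x - 2 = 2*(3*x^2 - 7*x - 1); 3*x^2 - 7*x - 1 = 0 has no rational roots; quadratic formula: x = (7 ± √61)/6.
  ⇒ x = 7/6 - sqrt(61)/6 ≈ -0.1350, 7/6 + sqrt(61)/6 ≈ 2.4684

f''(x) = 12*x - 14
Second-derivative test at each critical point:
  f''(-0.1350) = -15.6205 < 0 → local maximum
  f''(2.4684) = 15.6205 > 0 → local minimum

Critical points: x = 7/6 - sqrt(61)/6 ≈ -0.1350 (local maximum); x = 7/6 + sqrt(61)/6 ≈ 2.4684 (local minimum)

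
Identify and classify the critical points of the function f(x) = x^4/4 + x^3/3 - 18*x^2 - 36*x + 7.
f'(x) = x^3 + x^2 - 36*x - 36

Solve f'(x) = 0:
  Factor: x^3 + x^2 - 36*x - 36 = (x - 6)*(x + 1)*(x + 6) = 0.
  ⇒ x = -6, -1, 6

f''(x) = 3*x^2 + 2*x - 36
Second-derivative test at each critical point:
  f''(-6) = 60 > 0 → local minimum
  f''(-1) = -35 < 0 → local maximum
  f''(6) = 84 > 0 → local minimum

Critical points: x = -6 (local minimum); x = -1 (local maximum); x = 6 (local minimum)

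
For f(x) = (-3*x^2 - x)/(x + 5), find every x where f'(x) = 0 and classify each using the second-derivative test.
f'(x) = (-3*x^2 - 30*x - 5)/(x^2 + 10*x + 25)

Solve f'(x) = 0:
  f'(x) = -(3*x^2 + 30*x + 5)/(x + 5)^2; the denominator is positive wherever f is defined, so f'(x) = 0 ⇔ -3*x^2 - 30*x - 5 = 0.
  3*x^2 + 30*x + 5 = 0 has no rational roots; quadratic formula: x = (-30 ± √840)/6.
  ⇒ x = -5 - sqrt(210)/3 ≈ -9.8305, -5 + sqrt(210)/3 ≈ -0.1695

f''(x) = -140/(x^3 + 15*x^2 + 75*x + 125)
Second-derivative test at each critical point:
  f''(-9.8305) = 1.2421 > 0 → local minimum
  f''(-0.1695) = -1.2421 < 0 → local maximum

Critical points: x = -5 - sqrt(210)/3 ≈ -9.8305 (local minimum); x = -5 + sqrt(210)/3 ≈ -0.1695 (local maximum)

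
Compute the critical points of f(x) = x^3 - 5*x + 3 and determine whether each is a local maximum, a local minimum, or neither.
f'(x) = 3*x^2 - 5

Solve f'(x) = 0:
  3*x^2 - 5 = 0 has no rational roots; quadratic formula: x = (0 ± √60)/6.
  ⇒ x = -sqrt(15)/3 ≈ -1.2910, sqrt(15)/3 ≈ 1.2910

f''(x) = 6*x
Second-derivative test at each critical point:
  f''(-1.2910) = -7.7460 < 0 → local maximum
  f''(1.2910) = 7.7460 > 0 → local minimum

Critical points: x = -sqrt(15)/3 ≈ -1.2910 (local maximum); x = sqrt(15)/3 ≈ 1.2910 (local minimum)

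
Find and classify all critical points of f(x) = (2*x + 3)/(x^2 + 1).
f'(x) = 2*(-x^2 - 3*x + 1)/(x^4 + 2*x^2 + 1)

Solve f'(x) = 0:
  f'(x) = -2*(x^2 + 3*x - 1)/(x^2 + 1)^2; the denominator is positive wherever f is defined, so f'(x) = 0 ⇔ -2*x^2 - 6*x + 2 = 0.
  Factor: -2*x^2 - 6*x + 2 = -2*(x^2 + 3*x - 1); x^2 + 3*x - 1 = 0 has no rational roots; quadratic formula: x = (-3 ± √13)/2.
  ⇒ x = -sqrt(13)/2 - 3/2 ≈ -3.3028, -3/2 + sqrt(13)/2 ≈ 0.3028

f''(x) = 2*(4*x^2*(2*x + 3) - 3*(2*x + 1)*(x^2 + 1))/(x^2 + 1)^3
Second-derivative test at each critical point:
  f''(-3.3028) = 0.0509 > 0 → local minimum
  f''(0.3028) = -6.0509 < 0 → local maximum

Critical points: x = -sqrt(13)/2 - 3/2 ≈ -3.3028 (local minimum); x = -3/2 + sqrt(13)/2 ≈ 0.3028 (local maximum)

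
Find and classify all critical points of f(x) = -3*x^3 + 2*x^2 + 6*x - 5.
f'(x) = -9*x^2 + 4*x + 6

Solve f'(x) = 0:
  9*x^2 - 4*x - 6 = 0 has no rational roots; quadratic formula: x = (4 ± √232)/18.
  ⇒ x = 2/9 - sqrt(58)/9 ≈ -0.6240, 2/9 + sqrt(58)/9 ≈ 1.0684

f''(x) = 4 - 18*x
Second-derivative test at each critical point:
  f''(-0.6240) = 15.2315 > 0 → local minimum
  f''(1.0684) = -15.2315 < 0 → local maximum

Critical points: x = 2/9 - sqrt(58)/9 ≈ -0.6240 (local minimum); x = 2/9 + sqrt(58)/9 ≈ 1.0684 (local maximum)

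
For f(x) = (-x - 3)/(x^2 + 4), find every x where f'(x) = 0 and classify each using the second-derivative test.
f'(x) = (-x^2 + 2*x*(x + 3) - 4)/(x^2 + 4)^2

Solve f'(x) = 0:
  f'(x) = (x^2 + 6*x - 4)/(x^2 + 4)^2; the denominator is positive wherever f is defined, so f'(x) = 0 ⇔ x^2 + 6*x - 4 = 0.
  x^2 + 6*x - 4 = 0 has no rational roots; quadratic formula: x = (-6 ± √52)/2.
  ⇒ x = -sqrt(13) - 3 ≈ -6.6056, -3 + sqrt(13) ≈ 0.6056

f''(x) = 2*(-4*x^2*(x + 3) + 3*(x + 1)*(x^2 + 4))/(x^2 + 4)^3
Second-derivative test at each critical point:
  f''(-6.6056) = -0.0032 < 0 → local maximum
  f''(0.6056) = 0.3782 > 0 → local minimum

Critical points: x = -sqrt(13) - 3 ≈ -6.6056 (local maximum); x = -3 + sqrt(13) ≈ 0.6056 (local minimum)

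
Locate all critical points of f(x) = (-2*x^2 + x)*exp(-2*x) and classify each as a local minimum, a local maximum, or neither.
f'(x) = (4*x^2 - 6*x + 1)*exp(-2*x)

Solve f'(x) = 0:
  f'(x) = (4*x^2 - 6*x + 1)·exp(-2*x) and exp(-2*x) > 0 for every x, so f'(x) = 0 ⇔ 4*x^2 - 6*x + 1 = 0.
  4*x^2 - 6*x + 1 = 0 has no rational roots; quadratic formula: x = (6 ± √20)/8.
  ⇒ x = 3/4 - sqrt(5)/4 ≈ 0.1910, sqrt(5)/4 + 3/4 ≈ 1.3090

f''(x) = 4*(-2*x^2 + 5*x - 2)*exp(-2*x)
Second-derivative test at each critical point:
  f''(0.1910) = -3.0523 < 0 → local maximum
  f''(1.3090) = 0.3262 > 0 → local minimum

Critical points: x = 3/4 - sqrt(5)/4 ≈ 0.1910 (local maximum); x = sqrt(5)/4 + 3/4 ≈ 1.3090 (local minimum)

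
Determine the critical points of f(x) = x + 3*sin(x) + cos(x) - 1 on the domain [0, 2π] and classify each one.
f'(x) = -sin(x) + 3*cos(x) + 1

Solve f'(x) = 0 on [0, 2π]:
  f'(x) = 0 ⇔ -sin(x) + 3*cos(x) = -1. Write the left side as R·cos(x + φ) with R = √(3² + 1²) = sqrt(10), cos φ = 3*sqrt(10)/10, sin φ = sqrt(10)/10; then cos(x + φ) = -sqrt(10)/10. Solve for x and keep the solutions lying in [0, 2π].
  ⇒ x = pi/2 ≈ 1.5708, atan(4/3) + pi ≈ 4.0689

f''(x) = -3*sin(x) - cos(x)
Second-derivative test at each critical point:
  f''(1.5708) = -3 < 0 → local maximum
  f''(4.0689) = 3 > 0 → local minimum

Critical points: x = pi/2 ≈ 1.5708 (local maximum); x = atan(4/3) + pi ≈ 4.0689 (local minimum)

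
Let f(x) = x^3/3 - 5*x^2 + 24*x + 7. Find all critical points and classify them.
f'(x) = x^2 - 10*x + 24

Solve f'(x) = 0:
  Factor: x^2 - 10*x + 24 = (x - 6)*(x - 4) = 0.
  ⇒ x = 4, 6

f''(x) = 2*x - 10
Second-derivative test at each critical point:
  f''(4) = -2 < 0 → local maximum
  f''(6) = 2 > 0 → local minimum

Critical points: x = 4 (local maximum); x = 6 (local minimum)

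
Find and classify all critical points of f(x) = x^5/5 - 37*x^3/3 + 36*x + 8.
f'(x) = x^4 - 37*x^2 + 36

Solve f'(x) = 0:
  Factor: x^4 - 37*x^2 + 36 = (x - 6)*(x - 1)*(x + 1)*(x + 6) = 0.
  ⇒ x = -6, -1, 1, 6

f''(x) = 4*x^3 - 74*x
Second-derivative test at each critical point:
  f''(-6) = -420 < 0 → local maximum
  f''(-1) = 70 > 0 → local minimum
  f''(1) = -70 < 0 → local maximum
  f''(6) = 420 > 0 → local minimum

Critical points: x = -6 (local maximum); x = -1 (local minimum); x = 1 (local maximum); x = 6 (local minimum)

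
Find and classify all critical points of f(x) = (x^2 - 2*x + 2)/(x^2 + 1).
f'(x) = 2*(x^2 - x - 1)/(x^4 + 2*x^2 + 1)

Solve f'(x) = 0:
  f'(x) = 2*(x^2 - x - 1)/(x^2 + 1)^2; the denominator is positive wherever f is defined, so f'(x) = 0 ⇔ 2*x^2 - 2*x - 2 = 0.
  Factor: 2*x^2 - 2*x - 2 = 2*(x^2 - x - 1); x^2 - x - 1 = 0 has no rational roots; quadratic formula: x = (1 ± √5)/2.
  ⇒ x = 1/2 - sqrt(5)/2 ≈ -0.6180, 1/2 + sqrt(5)/2 ≈ 1.6180

f''(x) = 2*(-2*x^3 + 3*x^2 + 6*x - 1)/(x^6 + 3*x^4 + 3*x^2 + 1)
Second-derivative test at each critical point:
  f''(-0.6180) = -2.3416 < 0 → local maximum
  f''(1.6180) = 0.3416 > 0 → local minimum

Critical points: x = 1/2 - sqrt(5)/2 ≈ -0.6180 (local maximum); x = 1/2 + sqrt(5)/2 ≈ 1.6180 (local minimum)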